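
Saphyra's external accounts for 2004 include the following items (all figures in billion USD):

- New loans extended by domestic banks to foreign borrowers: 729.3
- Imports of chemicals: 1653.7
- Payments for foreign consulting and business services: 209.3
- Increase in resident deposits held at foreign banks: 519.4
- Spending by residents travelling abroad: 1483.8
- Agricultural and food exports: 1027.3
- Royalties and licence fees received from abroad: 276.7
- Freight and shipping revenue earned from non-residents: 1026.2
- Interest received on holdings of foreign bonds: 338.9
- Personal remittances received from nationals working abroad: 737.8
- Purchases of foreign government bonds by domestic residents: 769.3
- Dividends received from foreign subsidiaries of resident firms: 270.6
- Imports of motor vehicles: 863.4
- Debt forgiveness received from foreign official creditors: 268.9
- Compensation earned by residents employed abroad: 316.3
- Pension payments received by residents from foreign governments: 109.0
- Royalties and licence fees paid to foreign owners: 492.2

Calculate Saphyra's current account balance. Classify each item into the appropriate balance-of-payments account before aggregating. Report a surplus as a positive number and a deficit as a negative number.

Goods: -1653.7 - 863.4 + 1027.3 = -1489.8
Services: 276.7 - 209.3 - 492.2 - 1483.8 + 1026.2 = -882.4
Primary income: 316.3 + 338.9 + 270.6 = 925.8
Secondary income: 737.8 + 109.0 = 846.8
Current account = (-1489.8) + (-882.4) + 925.8 + 846.8 = -599.6
(Excluded from the current account — financial account: new loans extended by domestic banks to foreign borrowers 729.3, increase in resident deposits held at foreign banks 519.4, purchases of foreign government bonds by domestic residents 769.3; capital account: debt forgiveness received from foreign official creditors 268.9.)

-599.6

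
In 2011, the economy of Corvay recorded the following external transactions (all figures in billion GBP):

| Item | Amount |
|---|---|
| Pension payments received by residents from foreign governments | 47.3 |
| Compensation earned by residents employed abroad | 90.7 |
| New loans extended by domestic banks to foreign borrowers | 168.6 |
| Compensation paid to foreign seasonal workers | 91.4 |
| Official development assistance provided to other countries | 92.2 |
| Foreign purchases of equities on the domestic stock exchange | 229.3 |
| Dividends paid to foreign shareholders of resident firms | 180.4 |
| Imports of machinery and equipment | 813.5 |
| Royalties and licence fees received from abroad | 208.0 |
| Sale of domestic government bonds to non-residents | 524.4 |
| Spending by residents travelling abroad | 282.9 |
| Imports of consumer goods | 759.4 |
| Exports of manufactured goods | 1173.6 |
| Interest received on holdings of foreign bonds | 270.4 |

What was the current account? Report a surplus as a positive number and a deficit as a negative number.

-429.8

Goods: -813.5 + 1173.6 - 759.4 = -399.3
Services: -282.9 + 208.0 = -74.9
Primary income: 270.4 + 90.7 - 180.4 - 91.4 = 89.3
Secondary income: -92.2 + 47.3 = -44.9
Current account = (-399.3) + (-74.9) + 89.3 + (-44.9) = -429.8
(Excluded from the current account — financial account: new loans extended by domestic banks to foreign borrowers 168.6, foreign purchases of equities on the domestic stock exchange 229.3, sale of domestic government bonds to non-residents 524.4.)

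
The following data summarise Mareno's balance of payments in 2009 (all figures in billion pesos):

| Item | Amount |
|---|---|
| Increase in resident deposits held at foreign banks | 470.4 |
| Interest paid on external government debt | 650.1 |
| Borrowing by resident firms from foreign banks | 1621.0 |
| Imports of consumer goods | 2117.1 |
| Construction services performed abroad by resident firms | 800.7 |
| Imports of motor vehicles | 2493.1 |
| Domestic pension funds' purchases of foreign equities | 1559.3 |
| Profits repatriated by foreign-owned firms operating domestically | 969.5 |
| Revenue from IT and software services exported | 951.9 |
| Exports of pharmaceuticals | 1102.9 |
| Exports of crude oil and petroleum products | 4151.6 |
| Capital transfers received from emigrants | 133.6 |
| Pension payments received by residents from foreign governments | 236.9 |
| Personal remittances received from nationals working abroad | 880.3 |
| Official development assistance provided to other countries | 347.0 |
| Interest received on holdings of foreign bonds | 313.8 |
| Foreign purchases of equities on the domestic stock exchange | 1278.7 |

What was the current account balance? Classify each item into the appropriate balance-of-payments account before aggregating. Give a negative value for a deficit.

1861.3

Goods: -2117.1 - 2493.1 + 4151.6 + 1102.9 = 644.3
Services: 951.9 + 800.7 = 1752.6
Primary income: -969.5 + 313.8 - 650.1 = -1305.8
Secondary income: -347.0 + 236.9 + 880.3 = 770.2
Current account = 644.3 + 1752.6 + (-1305.8) + 770.2 = 1861.3
(Excluded from the current account — financial account: increase in resident deposits held at foreign banks 470.4, borrowing by resident firms from foreign banks 1621.0, domestic pension funds' purchases of foreign equities 1559.3, foreign purchases of equities on the domestic stock exchange 1278.7; capital account: capital transfers received from emigrants 133.6.)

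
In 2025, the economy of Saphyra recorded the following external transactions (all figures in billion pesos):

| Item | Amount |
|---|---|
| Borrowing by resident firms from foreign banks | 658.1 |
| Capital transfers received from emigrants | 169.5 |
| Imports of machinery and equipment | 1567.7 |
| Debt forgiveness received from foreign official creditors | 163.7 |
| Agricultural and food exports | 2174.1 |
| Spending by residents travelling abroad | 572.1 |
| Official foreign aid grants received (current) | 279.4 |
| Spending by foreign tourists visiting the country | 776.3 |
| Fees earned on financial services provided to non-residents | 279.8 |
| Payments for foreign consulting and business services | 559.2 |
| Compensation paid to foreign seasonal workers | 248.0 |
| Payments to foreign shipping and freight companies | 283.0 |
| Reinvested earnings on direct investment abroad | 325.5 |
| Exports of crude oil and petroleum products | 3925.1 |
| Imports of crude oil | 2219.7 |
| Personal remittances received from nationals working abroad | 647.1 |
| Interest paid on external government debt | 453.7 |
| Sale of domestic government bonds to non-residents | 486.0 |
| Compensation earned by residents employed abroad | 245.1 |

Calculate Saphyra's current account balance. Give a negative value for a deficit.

2749.0

Goods: 2174.1 + 3925.1 - 1567.7 - 2219.7 = 2311.8
Services: 776.3 + 279.8 - 572.1 - 559.2 - 283.0 = -358.2
Primary income: -453.7 + 245.1 - 248.0 + 325.5 = -131.1
Secondary income: 279.4 + 647.1 = 926.5
Current account = 2311.8 + (-358.2) + (-131.1) + 926.5 = 2749.0
(Excluded from the current account — financial account: borrowing by resident firms from foreign banks 658.1, sale of domestic government bonds to non-residents 486.0; capital account: capital transfers received from emigrants 169.5, debt forgiveness received from foreign official creditors 163.7.)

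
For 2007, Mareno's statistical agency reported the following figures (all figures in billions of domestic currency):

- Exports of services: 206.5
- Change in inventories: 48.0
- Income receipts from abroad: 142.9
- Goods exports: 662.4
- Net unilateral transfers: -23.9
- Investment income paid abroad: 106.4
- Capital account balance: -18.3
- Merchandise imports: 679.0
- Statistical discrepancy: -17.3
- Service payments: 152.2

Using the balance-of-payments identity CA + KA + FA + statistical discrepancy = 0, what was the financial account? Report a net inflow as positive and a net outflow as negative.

Goods balance = 662.4 - 679.0 = -16.6
Services balance = 206.5 - 152.2 = 54.3
Trade balance (goods + services) = -16.6 + 54.3 = 37.7
Net primary income = 142.9 - 106.4 = 36.5
Net secondary income = -23.9
Current account = 37.7 + 36.5 + (-23.9) = 50.3
Financial account = -(50.3 + (-18.3) + (-17.3)) = -14.7

-14.7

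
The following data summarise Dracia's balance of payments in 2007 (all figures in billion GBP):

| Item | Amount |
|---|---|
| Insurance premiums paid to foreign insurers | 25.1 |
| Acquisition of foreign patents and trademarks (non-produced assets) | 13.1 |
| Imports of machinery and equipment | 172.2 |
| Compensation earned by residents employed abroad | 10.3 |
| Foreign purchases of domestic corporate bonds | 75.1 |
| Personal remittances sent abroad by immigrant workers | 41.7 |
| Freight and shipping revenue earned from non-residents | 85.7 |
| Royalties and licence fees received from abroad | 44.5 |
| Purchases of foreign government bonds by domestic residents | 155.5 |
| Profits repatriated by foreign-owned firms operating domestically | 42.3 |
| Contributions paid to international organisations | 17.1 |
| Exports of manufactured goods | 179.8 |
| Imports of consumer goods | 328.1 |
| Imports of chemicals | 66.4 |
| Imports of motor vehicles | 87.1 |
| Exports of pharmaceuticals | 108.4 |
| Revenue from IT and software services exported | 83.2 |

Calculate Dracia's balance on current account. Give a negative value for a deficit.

Goods: -172.2 + 179.8 + 108.4 - 87.1 - 328.1 - 66.4 = -365.6
Services: 85.7 + 83.2 - 25.1 + 44.5 = 188.3
Primary income: -42.3 + 10.3 = -32.0
Secondary income: -41.7 - 17.1 = -58.8
Current account = (-365.6) + 188.3 + (-32.0) + (-58.8) = -268.1
(Excluded from the current account — capital account: acquisition of foreign patents and trademarks (non-produced assets) 13.1; financial account: foreign purchases of domestic corporate bonds 75.1, purchases of foreign government bonds by domestic residents 155.5.)

-268.1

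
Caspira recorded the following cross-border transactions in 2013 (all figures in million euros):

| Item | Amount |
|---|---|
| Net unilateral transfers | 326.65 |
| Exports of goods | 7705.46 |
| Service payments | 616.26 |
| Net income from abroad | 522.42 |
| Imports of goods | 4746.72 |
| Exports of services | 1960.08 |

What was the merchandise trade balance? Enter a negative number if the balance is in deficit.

Goods balance = 7705.46 - 4746.72 = 2958.74

2958.74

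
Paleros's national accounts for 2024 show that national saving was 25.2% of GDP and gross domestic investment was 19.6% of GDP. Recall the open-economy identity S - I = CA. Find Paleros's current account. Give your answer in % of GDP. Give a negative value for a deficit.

5.6

CA = S - I = 25.2 - 19.6 = 5.6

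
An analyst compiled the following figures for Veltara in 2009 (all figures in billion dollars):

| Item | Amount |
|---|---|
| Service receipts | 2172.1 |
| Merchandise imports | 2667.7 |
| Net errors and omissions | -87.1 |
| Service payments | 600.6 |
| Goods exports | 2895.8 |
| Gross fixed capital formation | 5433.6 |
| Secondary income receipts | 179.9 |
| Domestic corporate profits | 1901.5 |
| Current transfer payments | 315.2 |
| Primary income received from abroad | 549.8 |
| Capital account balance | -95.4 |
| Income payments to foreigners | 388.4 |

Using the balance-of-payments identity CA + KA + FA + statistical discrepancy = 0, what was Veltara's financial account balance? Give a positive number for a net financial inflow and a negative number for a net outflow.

Goods balance = 2895.8 - 2667.7 = 228.1
Services balance = 2172.1 - 600.6 = 1571.5
Trade balance (goods + services) = 228.1 + 1571.5 = 1799.6
Net primary income = 549.8 - 388.4 = 161.4
Net secondary income = 179.9 - 315.2 = -135.3
Current account = 1799.6 + 161.4 + (-135.3) = 1825.7
Financial account = -(1825.7 + (-95.4) + (-87.1)) = -1643.2

-1643.2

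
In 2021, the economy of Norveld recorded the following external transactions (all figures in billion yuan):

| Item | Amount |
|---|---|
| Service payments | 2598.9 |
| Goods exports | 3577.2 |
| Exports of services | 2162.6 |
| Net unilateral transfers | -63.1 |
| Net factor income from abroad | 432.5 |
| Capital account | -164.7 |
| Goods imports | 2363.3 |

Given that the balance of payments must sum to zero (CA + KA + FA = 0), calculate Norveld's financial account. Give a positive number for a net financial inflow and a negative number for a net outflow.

Goods balance = 3577.2 - 2363.3 = 1213.9
Services balance = 2162.6 - 2598.9 = -436.3
Trade balance (goods + services) = 1213.9 + (-436.3) = 777.6
Net primary income = 432.5
Net secondary income = -63.1
Current account = 777.6 + 432.5 + (-63.1) = 1147.0
Financial account = -(1147.0 + (-164.7)) = -982.3

-982.3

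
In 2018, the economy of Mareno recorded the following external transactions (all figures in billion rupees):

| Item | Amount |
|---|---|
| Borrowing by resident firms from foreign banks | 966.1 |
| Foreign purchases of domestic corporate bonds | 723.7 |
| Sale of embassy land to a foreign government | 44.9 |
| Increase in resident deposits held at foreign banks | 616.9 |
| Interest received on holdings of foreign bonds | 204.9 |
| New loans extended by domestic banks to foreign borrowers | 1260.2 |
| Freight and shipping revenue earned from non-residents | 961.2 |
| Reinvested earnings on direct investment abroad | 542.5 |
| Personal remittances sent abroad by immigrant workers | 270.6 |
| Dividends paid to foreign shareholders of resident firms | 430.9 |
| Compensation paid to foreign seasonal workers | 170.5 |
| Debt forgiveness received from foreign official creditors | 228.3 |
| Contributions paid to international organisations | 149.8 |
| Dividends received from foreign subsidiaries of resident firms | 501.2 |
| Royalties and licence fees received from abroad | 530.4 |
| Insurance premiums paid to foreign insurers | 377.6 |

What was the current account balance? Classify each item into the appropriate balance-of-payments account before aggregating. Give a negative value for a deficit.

1340.8

Services: -377.6 + 961.2 + 530.4 = 1114.0
Primary income: -430.9 + 542.5 + 501.2 - 170.5 + 204.9 = 647.2
Secondary income: -149.8 - 270.6 = -420.4
Current account = 1114.0 + 647.2 + (-420.4) = 1340.8
(Excluded from the current account — financial account: borrowing by resident firms from foreign banks 966.1, foreign purchases of domestic corporate bonds 723.7, increase in resident deposits held at foreign banks 616.9, new loans extended by domestic banks to foreign borrowers 1260.2; capital account: sale of embassy land to a foreign government 44.9, debt forgiveness received from foreign official creditors 228.3.)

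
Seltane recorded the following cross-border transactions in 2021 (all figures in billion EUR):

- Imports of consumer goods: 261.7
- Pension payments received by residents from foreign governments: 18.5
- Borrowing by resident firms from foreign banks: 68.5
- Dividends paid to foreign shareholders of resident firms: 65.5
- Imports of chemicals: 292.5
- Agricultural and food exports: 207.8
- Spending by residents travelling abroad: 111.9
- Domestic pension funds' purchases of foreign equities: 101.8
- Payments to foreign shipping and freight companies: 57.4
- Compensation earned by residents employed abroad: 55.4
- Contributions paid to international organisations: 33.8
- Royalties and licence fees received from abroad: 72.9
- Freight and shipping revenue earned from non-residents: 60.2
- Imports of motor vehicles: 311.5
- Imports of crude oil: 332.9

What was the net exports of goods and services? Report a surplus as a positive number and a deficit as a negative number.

Goods: -292.5 - 311.5 - 261.7 + 207.8 - 332.9 = -990.8
Services: -111.9 + 60.2 - 57.4 + 72.9 = -36.2
Trade balance = -990.8 + (-36.2) = -1027.0
(Excluded from the trade balance — secondary income: pension payments received by residents from foreign governments 18.5, contributions paid to international organisations 33.8; financial account: borrowing by resident firms from foreign banks 68.5, domestic pension funds' purchases of foreign equities 101.8; primary income: dividends paid to foreign shareholders of resident firms 65.5, compensation earned by residents employed abroad 55.4.)

-1027.0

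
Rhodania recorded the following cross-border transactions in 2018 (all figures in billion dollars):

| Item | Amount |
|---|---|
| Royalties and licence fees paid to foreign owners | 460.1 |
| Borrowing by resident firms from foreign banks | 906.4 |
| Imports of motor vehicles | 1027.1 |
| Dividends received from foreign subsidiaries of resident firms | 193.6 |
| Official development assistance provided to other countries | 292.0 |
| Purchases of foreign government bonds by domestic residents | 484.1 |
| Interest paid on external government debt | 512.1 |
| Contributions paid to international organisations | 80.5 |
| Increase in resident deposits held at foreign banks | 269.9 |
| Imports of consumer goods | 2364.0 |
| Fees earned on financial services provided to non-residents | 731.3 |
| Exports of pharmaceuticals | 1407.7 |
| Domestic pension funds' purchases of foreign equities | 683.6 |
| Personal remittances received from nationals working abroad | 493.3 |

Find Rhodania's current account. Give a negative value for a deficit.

Goods: -1027.1 + 1407.7 - 2364.0 = -1983.4
Services: -460.1 + 731.3 = 271.2
Primary income: -512.1 + 193.6 = -318.5
Secondary income: -292.0 - 80.5 + 493.3 = 120.8
Current account = (-1983.4) + 271.2 + (-318.5) + 120.8 = -1909.9
(Excluded from the current account — financial account: borrowing by resident firms from foreign banks 906.4, purchases of foreign government bonds by domestic residents 484.1, increase in resident deposits held at foreign banks 269.9, domestic pension funds' purchases of foreign equities 683.6.)

-1909.9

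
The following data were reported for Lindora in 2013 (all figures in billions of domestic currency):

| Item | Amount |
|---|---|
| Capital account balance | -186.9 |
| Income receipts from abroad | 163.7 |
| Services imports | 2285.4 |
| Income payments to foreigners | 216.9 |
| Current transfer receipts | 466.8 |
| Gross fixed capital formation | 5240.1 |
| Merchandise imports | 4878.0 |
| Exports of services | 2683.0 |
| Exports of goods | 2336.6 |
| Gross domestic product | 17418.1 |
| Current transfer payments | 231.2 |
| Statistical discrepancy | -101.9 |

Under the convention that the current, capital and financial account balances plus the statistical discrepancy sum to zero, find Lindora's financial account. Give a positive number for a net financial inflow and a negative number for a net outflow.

2250.2

Goods balance = 2336.6 - 4878.0 = -2541.4
Services balance = 2683.0 - 2285.4 = 397.6
Trade balance (goods + services) = -2541.4 + 397.6 = -2143.8
Net primary income = 163.7 - 216.9 = -53.2
Net secondary income = 466.8 - 231.2 = 235.6
Current account = -2143.8 + (-53.2) + 235.6 = -1961.4
Financial account = -(-1961.4 + (-186.9) + (-101.9)) = 2250.2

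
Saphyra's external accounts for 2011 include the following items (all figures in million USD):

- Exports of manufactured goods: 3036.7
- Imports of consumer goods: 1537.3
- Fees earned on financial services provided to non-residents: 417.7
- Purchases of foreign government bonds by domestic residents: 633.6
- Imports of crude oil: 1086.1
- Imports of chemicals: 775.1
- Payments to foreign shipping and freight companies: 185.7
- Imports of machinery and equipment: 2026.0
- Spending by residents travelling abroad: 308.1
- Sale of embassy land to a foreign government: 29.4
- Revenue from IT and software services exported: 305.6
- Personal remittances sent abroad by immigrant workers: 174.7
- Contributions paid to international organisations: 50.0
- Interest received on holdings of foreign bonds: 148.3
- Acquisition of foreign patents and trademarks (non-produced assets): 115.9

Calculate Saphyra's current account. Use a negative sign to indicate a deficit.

-2234.7

Goods: -1537.3 - 1086.1 - 775.1 - 2026.0 + 3036.7 = -2387.8
Services: 305.6 + 417.7 - 185.7 - 308.1 = 229.5
Primary income: 148.3
Secondary income: -50.0 - 174.7 = -224.7
Current account = (-2387.8) + 229.5 + 148.3 + (-224.7) = -2234.7
(Excluded from the current account — financial account: purchases of foreign government bonds by domestic residents 633.6; capital account: sale of embassy land to a foreign government 29.4, acquisition of foreign patents and trademarks (non-produced assets) 115.9.)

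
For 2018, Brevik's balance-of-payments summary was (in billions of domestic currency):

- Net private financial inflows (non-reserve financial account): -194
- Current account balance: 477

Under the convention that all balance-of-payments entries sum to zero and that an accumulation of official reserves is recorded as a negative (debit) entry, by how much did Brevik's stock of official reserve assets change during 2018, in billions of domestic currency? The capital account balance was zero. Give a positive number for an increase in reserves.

283

Official reserve transactions balance = -(477 + (-194)) = -283
An accumulation of reserves is recorded as a debit (negative entry), so the change in the stock of reserves is the negative of that balance.
Change in official reserves = -(-283) = 283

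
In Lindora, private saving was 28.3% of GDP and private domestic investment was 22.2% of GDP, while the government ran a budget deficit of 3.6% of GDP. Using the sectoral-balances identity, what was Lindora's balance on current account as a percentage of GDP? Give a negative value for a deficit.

2.5

By the sectoral-balances identity, CA = (S_private - I) + (T - G).
Private balance = 28.3 - 22.2 = 6.1
Government balance (T - G) = -3.6
CA = 6.1 + (-3.6) = 2.5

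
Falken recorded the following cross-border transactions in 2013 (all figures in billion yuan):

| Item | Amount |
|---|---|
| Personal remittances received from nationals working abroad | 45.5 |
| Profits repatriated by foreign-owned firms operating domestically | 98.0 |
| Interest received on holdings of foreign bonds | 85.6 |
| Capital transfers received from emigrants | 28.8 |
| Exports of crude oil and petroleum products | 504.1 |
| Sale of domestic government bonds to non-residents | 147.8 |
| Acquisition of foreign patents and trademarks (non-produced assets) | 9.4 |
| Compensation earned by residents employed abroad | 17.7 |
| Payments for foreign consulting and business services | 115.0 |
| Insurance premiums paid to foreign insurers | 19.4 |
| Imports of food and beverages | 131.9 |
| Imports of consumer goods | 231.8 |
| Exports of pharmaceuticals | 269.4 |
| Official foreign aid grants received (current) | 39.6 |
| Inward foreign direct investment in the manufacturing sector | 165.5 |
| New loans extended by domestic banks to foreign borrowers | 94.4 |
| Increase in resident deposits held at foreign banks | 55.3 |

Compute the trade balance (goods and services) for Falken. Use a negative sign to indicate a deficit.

275.4

Goods: 504.1 + 269.4 - 131.9 - 231.8 = 409.8
Services: -19.4 - 115.0 = -134.4
Trade balance = 409.8 + (-134.4) = 275.4
(Excluded from the trade balance — secondary income: personal remittances received from nationals working abroad 45.5, official foreign aid grants received (current) 39.6; primary income: profits repatriated by foreign-owned firms operating domestically 98.0, interest received on holdings of foreign bonds 85.6, compensation earned by residents employed abroad 17.7; capital account: capital transfers received from emigrants 28.8, acquisition of foreign patents and trademarks (non-produced assets) 9.4; financial account: sale of domestic government bonds to non-residents 147.8, inward foreign direct investment in the manufacturing sector 165.5, new loans extended by domestic banks to foreign borrowers 94.4, increase in resident deposits held at foreign banks 55.3.)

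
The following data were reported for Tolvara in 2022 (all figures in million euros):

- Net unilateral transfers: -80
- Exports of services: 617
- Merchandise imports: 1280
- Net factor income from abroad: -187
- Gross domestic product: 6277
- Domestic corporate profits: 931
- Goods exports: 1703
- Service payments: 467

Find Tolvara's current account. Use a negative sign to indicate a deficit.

306

Goods balance = 1703 - 1280 = 423
Services balance = 617 - 467 = 150
Trade balance (goods + services) = 423 + 150 = 573
Net primary income = -187
Net secondary income = -80
Current account = 573 + (-187) + (-80) = 306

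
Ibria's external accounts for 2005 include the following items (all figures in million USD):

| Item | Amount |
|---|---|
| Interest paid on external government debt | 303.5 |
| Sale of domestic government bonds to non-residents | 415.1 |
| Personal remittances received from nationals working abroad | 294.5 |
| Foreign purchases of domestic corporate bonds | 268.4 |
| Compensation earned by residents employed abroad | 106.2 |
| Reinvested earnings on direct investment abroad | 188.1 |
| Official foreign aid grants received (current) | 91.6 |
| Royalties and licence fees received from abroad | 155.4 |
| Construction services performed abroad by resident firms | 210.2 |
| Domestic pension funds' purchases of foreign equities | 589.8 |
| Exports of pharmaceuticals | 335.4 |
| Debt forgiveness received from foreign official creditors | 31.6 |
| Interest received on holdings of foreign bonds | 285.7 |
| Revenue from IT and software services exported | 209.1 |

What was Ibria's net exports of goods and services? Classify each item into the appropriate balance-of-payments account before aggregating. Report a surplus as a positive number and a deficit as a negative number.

910.1

Goods: 335.4
Services: 209.1 + 155.4 + 210.2 = 574.7
Trade balance = 335.4 + 574.7 = 910.1
(Excluded from the trade balance — primary income: interest paid on external government debt 303.5, compensation earned by residents employed abroad 106.2, reinvested earnings on direct investment abroad 188.1, interest received on holdings of foreign bonds 285.7; financial account: sale of domestic government bonds to non-residents 415.1, foreign purchases of domestic corporate bonds 268.4, domestic pension funds' purchases of foreign equities 589.8; secondary income: personal remittances received from nationals working abroad 294.5, official foreign aid grants received (current) 91.6; capital account: debt forgiveness received from foreign official creditors 31.6.)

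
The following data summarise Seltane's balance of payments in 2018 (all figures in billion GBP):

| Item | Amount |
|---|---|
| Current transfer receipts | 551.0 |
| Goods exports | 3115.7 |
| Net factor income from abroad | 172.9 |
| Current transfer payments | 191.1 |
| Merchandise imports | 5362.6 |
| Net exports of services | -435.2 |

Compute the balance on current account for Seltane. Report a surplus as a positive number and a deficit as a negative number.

Goods balance = 3115.7 - 5362.6 = -2246.9
Services balance = -435.2
Trade balance (goods + services) = -2246.9 + (-435.2) = -2682.1
Net primary income = 172.9
Net secondary income = 551.0 - 191.1 = 359.9
Current account = -2682.1 + 172.9 + 359.9 = -2149.3

-2149.3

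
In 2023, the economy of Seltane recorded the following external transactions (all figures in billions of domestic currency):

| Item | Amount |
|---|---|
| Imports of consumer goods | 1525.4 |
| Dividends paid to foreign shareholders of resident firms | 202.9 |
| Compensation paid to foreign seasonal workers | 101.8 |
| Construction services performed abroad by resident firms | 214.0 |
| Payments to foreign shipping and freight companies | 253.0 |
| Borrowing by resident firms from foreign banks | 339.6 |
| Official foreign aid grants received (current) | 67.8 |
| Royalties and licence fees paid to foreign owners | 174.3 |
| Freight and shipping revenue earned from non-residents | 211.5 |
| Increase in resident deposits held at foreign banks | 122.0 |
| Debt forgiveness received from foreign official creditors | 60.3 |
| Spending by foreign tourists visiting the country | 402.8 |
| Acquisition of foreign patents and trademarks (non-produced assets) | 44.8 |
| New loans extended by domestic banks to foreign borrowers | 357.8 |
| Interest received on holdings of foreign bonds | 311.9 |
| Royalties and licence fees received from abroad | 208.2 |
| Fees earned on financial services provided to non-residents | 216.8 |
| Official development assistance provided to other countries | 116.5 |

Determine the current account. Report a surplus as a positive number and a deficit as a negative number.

Goods: -1525.4
Services: 211.5 - 253.0 + 216.8 + 402.8 + 214.0 + 208.2 - 174.3 = 826.0
Primary income: 311.9 - 101.8 - 202.9 = 7.2
Secondary income: 67.8 - 116.5 = -48.7
Current account = (-1525.4) + 826.0 + 7.2 + (-48.7) = -740.9
(Excluded from the current account — financial account: borrowing by resident firms from foreign banks 339.6, increase in resident deposits held at foreign banks 122.0, new loans extended by domestic banks to foreign borrowers 357.8; capital account: debt forgiveness received from foreign official creditors 60.3, acquisition of foreign patents and trademarks (non-produced assets) 44.8.)

-740.9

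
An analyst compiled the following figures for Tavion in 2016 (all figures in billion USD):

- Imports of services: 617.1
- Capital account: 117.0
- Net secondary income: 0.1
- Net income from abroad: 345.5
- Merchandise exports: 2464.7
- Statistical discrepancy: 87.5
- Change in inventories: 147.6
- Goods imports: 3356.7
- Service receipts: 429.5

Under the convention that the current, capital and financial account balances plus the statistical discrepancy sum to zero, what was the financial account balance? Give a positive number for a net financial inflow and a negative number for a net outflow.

Goods balance = 2464.7 - 3356.7 = -892.0
Services balance = 429.5 - 617.1 = -187.6
Trade balance (goods + services) = -892.0 + (-187.6) = -1079.6
Net primary income = 345.5
Net secondary income = 0.1
Current account = -1079.6 + 345.5 + 0.1 = -734.0
Financial account = -(-734.0 + 117.0 + 87.5) = 529.5

529.5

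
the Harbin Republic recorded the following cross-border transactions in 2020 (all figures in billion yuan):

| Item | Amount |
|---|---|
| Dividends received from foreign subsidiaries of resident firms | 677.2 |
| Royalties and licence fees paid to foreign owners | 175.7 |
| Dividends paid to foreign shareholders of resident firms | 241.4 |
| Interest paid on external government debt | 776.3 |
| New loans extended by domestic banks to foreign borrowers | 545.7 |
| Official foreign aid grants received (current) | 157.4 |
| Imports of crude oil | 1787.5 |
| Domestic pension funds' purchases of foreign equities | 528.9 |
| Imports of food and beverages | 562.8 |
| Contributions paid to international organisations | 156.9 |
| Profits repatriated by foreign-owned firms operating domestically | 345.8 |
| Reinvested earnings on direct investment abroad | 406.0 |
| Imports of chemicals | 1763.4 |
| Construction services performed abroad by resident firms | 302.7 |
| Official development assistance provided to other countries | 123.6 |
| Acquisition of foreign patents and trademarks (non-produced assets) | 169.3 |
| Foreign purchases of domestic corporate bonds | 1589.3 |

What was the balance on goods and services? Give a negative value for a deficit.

Goods: -1763.4 - 1787.5 - 562.8 = -4113.7
Services: -175.7 + 302.7 = 127.0
Trade balance = -4113.7 + 127.0 = -3986.7
(Excluded from the trade balance — primary income: dividends received from foreign subsidiaries of resident firms 677.2, dividends paid to foreign shareholders of resident firms 241.4, interest paid on external government debt 776.3, profits repatriated by foreign-owned firms operating domestically 345.8, reinvested earnings on direct investment abroad 406.0; financial account: new loans extended by domestic banks to foreign borrowers 545.7, domestic pension funds' purchases of foreign equities 528.9, foreign purchases of domestic corporate bonds 1589.3; secondary income: official foreign aid grants received (current) 157.4, contributions paid to international organisations 156.9, official development assistance provided to other countries 123.6; capital account: acquisition of foreign patents and trademarks (non-produced assets) 169.3.)

-3986.7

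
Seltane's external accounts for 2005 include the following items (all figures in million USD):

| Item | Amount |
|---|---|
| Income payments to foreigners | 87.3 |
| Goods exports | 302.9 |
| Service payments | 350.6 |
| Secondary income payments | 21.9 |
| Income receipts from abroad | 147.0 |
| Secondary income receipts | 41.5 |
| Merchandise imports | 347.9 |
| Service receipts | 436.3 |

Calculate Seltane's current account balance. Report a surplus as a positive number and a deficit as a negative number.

120.0

Goods balance = 302.9 - 347.9 = -45.0
Services balance = 436.3 - 350.6 = 85.7
Trade balance (goods + services) = -45.0 + 85.7 = 40.7
Net primary income = 147.0 - 87.3 = 59.7
Net secondary income = 41.5 - 21.9 = 19.6
Current account = 40.7 + 59.7 + 19.6 = 120.0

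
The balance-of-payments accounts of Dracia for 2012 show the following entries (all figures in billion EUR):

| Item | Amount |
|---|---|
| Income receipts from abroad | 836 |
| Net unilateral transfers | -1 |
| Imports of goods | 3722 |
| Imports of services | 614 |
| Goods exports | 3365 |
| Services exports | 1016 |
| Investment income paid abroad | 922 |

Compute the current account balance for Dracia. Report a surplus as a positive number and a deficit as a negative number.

-42

Goods balance = 3365 - 3722 = -357
Services balance = 1016 - 614 = 402
Trade balance (goods + services) = -357 + 402 = 45
Net primary income = 836 - 922 = -86
Net secondary income = -1
Current account = 45 + (-86) + (-1) = -42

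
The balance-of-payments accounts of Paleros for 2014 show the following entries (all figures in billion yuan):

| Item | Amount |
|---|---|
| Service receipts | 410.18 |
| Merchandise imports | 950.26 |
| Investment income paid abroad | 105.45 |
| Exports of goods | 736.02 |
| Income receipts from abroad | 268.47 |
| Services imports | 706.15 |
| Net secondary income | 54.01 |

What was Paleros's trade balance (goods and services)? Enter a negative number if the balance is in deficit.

Goods balance = 736.02 - 950.26 = -214.24
Services balance = 410.18 - 706.15 = -295.97
Trade balance (goods + services) = -214.24 + (-295.97) = -510.21

-510.21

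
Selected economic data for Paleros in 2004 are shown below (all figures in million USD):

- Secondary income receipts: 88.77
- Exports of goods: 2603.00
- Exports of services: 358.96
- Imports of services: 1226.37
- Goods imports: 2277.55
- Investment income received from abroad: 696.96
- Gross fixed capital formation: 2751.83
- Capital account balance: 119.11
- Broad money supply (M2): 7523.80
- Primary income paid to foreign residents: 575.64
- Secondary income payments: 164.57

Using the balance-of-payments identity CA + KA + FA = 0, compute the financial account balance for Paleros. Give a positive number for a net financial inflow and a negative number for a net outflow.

Goods balance = 2603.00 - 2277.55 = 325.45
Services balance = 358.96 - 1226.37 = -867.41
Trade balance (goods + services) = 325.45 + (-867.41) = -541.96
Net primary income = 696.96 - 575.64 = 121.32
Net secondary income = 88.77 - 164.57 = -75.80
Current account = -541.96 + 121.32 + (-75.80) = -496.44
Financial account = -(-496.44 + 119.11) = 377.33

377.33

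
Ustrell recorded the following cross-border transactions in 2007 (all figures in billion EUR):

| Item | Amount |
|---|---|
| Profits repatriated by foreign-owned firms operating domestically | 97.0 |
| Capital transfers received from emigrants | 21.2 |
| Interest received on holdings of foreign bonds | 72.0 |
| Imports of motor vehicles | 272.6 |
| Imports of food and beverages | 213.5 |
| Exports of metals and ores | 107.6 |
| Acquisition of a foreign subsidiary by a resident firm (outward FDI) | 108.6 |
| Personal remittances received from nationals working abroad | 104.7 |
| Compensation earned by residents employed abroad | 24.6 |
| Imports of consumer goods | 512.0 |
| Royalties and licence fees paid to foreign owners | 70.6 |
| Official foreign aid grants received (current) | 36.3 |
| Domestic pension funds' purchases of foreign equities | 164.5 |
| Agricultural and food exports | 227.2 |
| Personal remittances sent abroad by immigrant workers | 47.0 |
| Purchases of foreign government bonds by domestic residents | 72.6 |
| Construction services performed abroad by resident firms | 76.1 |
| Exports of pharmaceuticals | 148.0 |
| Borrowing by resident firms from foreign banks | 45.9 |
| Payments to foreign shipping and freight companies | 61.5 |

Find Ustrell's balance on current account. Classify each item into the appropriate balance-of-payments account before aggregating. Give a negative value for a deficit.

Goods: -213.5 - 272.6 + 227.2 + 148.0 + 107.6 - 512.0 = -515.3
Services: -61.5 - 70.6 + 76.1 = -56.0
Primary income: -97.0 + 24.6 + 72.0 = -0.4
Secondary income: 104.7 - 47.0 + 36.3 = 94.0
Current account = (-515.3) + (-56.0) + (-0.4) + 94.0 = -477.7
(Excluded from the current account — capital account: capital transfers received from emigrants 21.2; financial account: acquisition of a foreign subsidiary by a resident firm (outward FDI) 108.6, domestic pension funds' purchases of foreign equities 164.5, purchases of foreign government bonds by domestic residents 72.6, borrowing by resident firms from foreign banks 45.9.)

-477.7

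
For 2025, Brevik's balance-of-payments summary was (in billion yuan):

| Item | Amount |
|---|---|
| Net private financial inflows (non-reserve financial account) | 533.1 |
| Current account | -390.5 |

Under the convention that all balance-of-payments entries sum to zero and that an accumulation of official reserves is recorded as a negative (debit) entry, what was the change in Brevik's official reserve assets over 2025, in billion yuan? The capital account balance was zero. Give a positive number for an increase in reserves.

Official reserve transactions balance = -((-390.5) + 533.1) = -142.6
An accumulation of reserves is recorded as a debit (negative entry), so the change in the stock of reserves is the negative of that balance.
Change in official reserves = -(-142.6) = 142.6

142.6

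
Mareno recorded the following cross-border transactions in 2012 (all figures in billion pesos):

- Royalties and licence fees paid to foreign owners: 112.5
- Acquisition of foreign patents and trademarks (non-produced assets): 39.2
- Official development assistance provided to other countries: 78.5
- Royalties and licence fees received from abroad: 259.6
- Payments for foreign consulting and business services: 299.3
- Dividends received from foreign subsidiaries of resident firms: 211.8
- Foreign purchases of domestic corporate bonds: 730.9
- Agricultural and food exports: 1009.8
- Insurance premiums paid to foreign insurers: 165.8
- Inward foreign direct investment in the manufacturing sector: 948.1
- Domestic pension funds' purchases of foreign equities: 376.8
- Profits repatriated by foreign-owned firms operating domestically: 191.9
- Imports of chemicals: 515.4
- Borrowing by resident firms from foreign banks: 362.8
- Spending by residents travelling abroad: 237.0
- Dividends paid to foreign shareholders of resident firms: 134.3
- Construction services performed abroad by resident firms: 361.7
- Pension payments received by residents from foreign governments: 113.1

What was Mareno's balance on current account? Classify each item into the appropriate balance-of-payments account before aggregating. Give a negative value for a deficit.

Goods: 1009.8 - 515.4 = 494.4
Services: -112.5 - 165.8 - 237.0 + 361.7 - 299.3 + 259.6 = -193.3
Primary income: -134.3 + 211.8 - 191.9 = -114.4
Secondary income: -78.5 + 113.1 = 34.6
Current account = 494.4 + (-193.3) + (-114.4) + 34.6 = 221.3
(Excluded from the current account — capital account: acquisition of foreign patents and trademarks (non-produced assets) 39.2; financial account: foreign purchases of domestic corporate bonds 730.9, inward foreign direct investment in the manufacturing sector 948.1, domestic pension funds' purchases of foreign equities 376.8, borrowing by resident firms from foreign banks 362.8.)

221.3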